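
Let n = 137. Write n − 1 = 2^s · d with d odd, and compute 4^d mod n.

136

137 − 1 = 136 = 2^3 · 17, so d = 17.
4^1 ≡ 4 (mod 137)
4^2 ≡ 4^2 = 16 ≡ 16 (mod 137)
4^4 ≡ 16^2 = 256 ≡ 119 (mod 137)
4^8 ≡ 119^2 = 14161 ≡ 50 (mod 137)
4^16 ≡ 50^2 = 2500 ≡ 34 (mod 137)
17 = 16 + 1 in binary powers of 2.
So 4^17 ≡ 34 · 4 ≡ 136 (mod 137).
Since 4^d ≡ 136 (mod 137), base 4 does not prove 137 composite.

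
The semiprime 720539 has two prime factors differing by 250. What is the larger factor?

983

Since p = q + 250, we have 720539 = q(q + 250), so q² + 250q − 720539 = 0.
Discriminant: 250² + 4·720539 = 62500 + 2882156 = 2944656; √2944656 = 1716.
q = (−250 + 1716)/2 = 733, and p = q + 250 = 983.
Check: 733 · 983 = 720539.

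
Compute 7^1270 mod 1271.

7^1 ≡ 7 (mod 1271)
7^2 ≡ 7^2 = 49 ≡ 49 (mod 1271)
7^4 ≡ 49^2 = 2401 ≡ 1130 (mod 1271)
7^8 ≡ 1130^2 = 1276900 ≡ 816 (mod 1271)
7^16 ≡ 816^2 = 665856 ≡ 1123 (mod 1271)
7^32 ≡ 1123^2 = 1261129 ≡ 297 (mod 1271)
7^64 ≡ 297^2 = 88209 ≡ 510 (mod 1271)
7^128 ≡ 510^2 = 260100 ≡ 816 (mod 1271)
7^256 ≡ 816^2 = 665856 ≡ 1123 (mod 1271)
7^512 ≡ 1123^2 = 1261129 ≡ 297 (mod 1271)
7^1024 ≡ 297^2 = 88209 ≡ 510 (mod 1271)
1270 = 1024 + 128 + 64 + 32 + 16 + 4 + 2 in binary powers of 2.
So 7^1270 ≡ 510 · 816 · 510 · 297 · 1123 · 1130 · 49 ≡ 893 (mod 1271).
Since 893 ≠ 1, base 7 is a Fermat witness: 1271 is composite.

893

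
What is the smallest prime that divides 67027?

67027 is odd.
Digit sum 22, not divisible by 3.
Ends in 7: not divisible by 5.
7: 67027 = 7·9575 + 2
11: 67027 = 11·6093 + 4
13: 67027 = 13·5155 + 12
17: 67027 = 17·3942 + 13
19: 67027 = 19·3527 + 14
23: 67027 = 23·2914 + 5
29: 67027 = 29·2311 + 8
31: 67027 = 31·2162 + 5
37: 67027 = 37·1811 + 20
41: 67027 = 41·1634 + 33
43: 67027 = 43·1558 + 33
47: 67027 = 47·1426 + 5
53: 67027 = 53·1264 + 35
59: 67027 = 59·1136 + 3
61: 67027 = 61·1098 + 49
67: 67027 = 67·1000 + 27
71: 67027 = 71·944 + 3
73: 67027 = 73·918 + 13
79: 67027 = 79·848 + 35
83: 67027 = 83·807 + 46
89: 67027 = 89·753 + 10
97: 67027 = 97·691

97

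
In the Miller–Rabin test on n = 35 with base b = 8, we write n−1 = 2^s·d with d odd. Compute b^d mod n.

35 − 1 = 34 = 2^1 · 17, so d = 17.
8^1 ≡ 8 (mod 35)
8^2 ≡ 8^2 = 64 ≡ 29 (mod 35)
8^4 ≡ 29^2 = 841 ≡ 1 (mod 35)
8^8 ≡ 1^2 = 1 ≡ 1 (mod 35)
8^16 ≡ 1^2 = 1 ≡ 1 (mod 35)
17 = 16 + 1 in binary powers of 2.
So 8^17 ≡ 1 · 8 ≡ 8 (mod 35).
Squaring chain: 8; never reaches −1, so base 8 is a Miller–Rabin witness that 35 is composite.

8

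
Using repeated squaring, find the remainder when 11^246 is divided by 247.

11^1 ≡ 11 (mod 247)
11^2 ≡ 11^2 = 121 ≡ 121 (mod 247)
11^4 ≡ 121^2 = 14641 ≡ 68 (mod 247)
11^8 ≡ 68^2 = 4624 ≡ 178 (mod 247)
11^16 ≡ 178^2 = 31684 ≡ 68 (mod 247)
11^32 ≡ 68^2 = 4624 ≡ 178 (mod 247)
11^64 ≡ 178^2 = 31684 ≡ 68 (mod 247)
11^128 ≡ 68^2 = 4624 ≡ 178 (mod 247)
246 = 128 + 64 + 32 + 16 + 4 + 2 in binary powers of 2.
So 11^246 ≡ 178 · 68 · 178 · 68 · 68 · 121 ≡ 77 (mod 247).
Since 77 ≠ 1, base 11 is a Fermat witness: 247 is composite.

77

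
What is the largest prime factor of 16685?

71

16685 = 5 · 3337
3337 = 47 · 71
71 is prime.
So 16685 = 5 · 47 · 71; the largest prime factor is 71.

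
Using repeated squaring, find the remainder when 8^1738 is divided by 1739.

8^1 ≡ 8 (mod 1739)
8^2 ≡ 8^2 = 64 ≡ 64 (mod 1739)
8^4 ≡ 64^2 = 4096 ≡ 618 (mod 1739)
8^8 ≡ 618^2 = 381924 ≡ 1083 (mod 1739)
8^16 ≡ 1083^2 = 1172889 ≡ 803 (mod 1739)
8^32 ≡ 803^2 = 644809 ≡ 1379 (mod 1739)
8^64 ≡ 1379^2 = 1901641 ≡ 914 (mod 1739)
8^128 ≡ 914^2 = 835396 ≡ 676 (mod 1739)
8^256 ≡ 676^2 = 456976 ≡ 1358 (mod 1739)
8^512 ≡ 1358^2 = 1844164 ≡ 824 (mod 1739)
8^1024 ≡ 824^2 = 678976 ≡ 766 (mod 1739)
1738 = 1024 + 512 + 128 + 64 + 8 + 2 in binary powers of 2.
So 8^1738 ≡ 766 · 824 · 676 · 914 · 1083 · 64 ≡ 159 (mod 1739).
Since 159 ≠ 1, base 8 is a Fermat witness: 1739 is composite.

159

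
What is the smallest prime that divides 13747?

13747 is odd.
Digit sum 22, not divisible by 3.
Ends in 7: not divisible by 5.
7: 13747 = 7·1963 + 6
11: 13747 = 11·1249 + 8
13: 13747 = 13·1057 + 6
17: 13747 = 17·808 + 11
19: 13747 = 19·723 + 10
23: 13747 = 23·597 + 16
29: 13747 = 29·474 + 1
31: 13747 = 31·443 + 14
37: 13747 = 37·371 + 20
41: 13747 = 41·335 + 12
43: 13747 = 43·319 + 30
47: 13747 = 47·292 + 23
53: 13747 = 53·259 + 20
59: 13747 = 59·233

59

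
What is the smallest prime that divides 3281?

17

3281 is odd.
Digit sum 14, not divisible by 3.
Ends in 1: not divisible by 5.
7: 3281 = 7·468 + 5
11: 3281 = 11·298 + 3
13: 3281 = 13·252 + 5
17: 3281 = 17·193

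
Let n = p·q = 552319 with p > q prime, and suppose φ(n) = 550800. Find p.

919

φ(n) = (p−1)(q−1) = n − (p+q) + 1, so p + q = 552319 − 550800 + 1 = 1520.
p and q are the roots of t² − 1520t + 552319 = 0.
Discriminant: 1520² − 4·552319 = 2310400 − 2209276 = 101124; √101124 = 318.
q = (1520 − 318)/2 = 601, p = (1520 + 318)/2 = 919.
Check: 601 · 919 = 552319.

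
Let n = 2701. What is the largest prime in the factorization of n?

73

2701 = 37 · 73
73 is prime.
So 2701 = 37 · 73; the largest prime factor is 73.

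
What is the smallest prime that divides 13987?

13987 is odd.
Digit sum 28, not divisible by 3.
Ends in 7: not divisible by 5.
7: 13987 = 7·1998 + 1
11: 13987 = 11·1271 + 6
13: 13987 = 13·1075 + 12
17: 13987 = 17·822 + 13
19: 13987 = 19·736 + 3
23: 13987 = 23·608 + 3
29: 13987 = 29·482 + 9
31: 13987 = 31·451 + 6
37: 13987 = 37·378 + 1
41: 13987 = 41·341 + 6
43: 13987 = 43·325 + 12
47: 13987 = 47·297 + 28
53: 13987 = 53·263 + 48
59: 13987 = 59·237 + 4
61: 13987 = 61·229 + 18
67: 13987 = 67·208 + 51
71: 13987 = 71·197

71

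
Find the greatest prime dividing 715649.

89

715649 = 11 · 65059
65059 = 17 · 3827
3827 = 43 · 89
89 is prime.
So 715649 = 11 · 17 · 43 · 89; the largest prime factor is 89.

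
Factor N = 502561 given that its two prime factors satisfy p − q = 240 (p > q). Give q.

599

Since p = q + 240, we have 502561 = q(q + 240), so q² + 240q − 502561 = 0.
Discriminant: 240² + 4·502561 = 57600 + 2010244 = 2067844; √2067844 = 1438.
q = (−240 + 1438)/2 = 599, and p = q + 240 = 839.
Check: 599 · 839 = 502561.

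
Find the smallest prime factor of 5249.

5249 is odd.
Digit sum 20, not divisible by 3.
Ends in 9: not divisible by 5.
7: 5249 = 7·749 + 6
11: 5249 = 11·477 + 2
13: 5249 = 13·403 + 10
17: 5249 = 17·308 + 13
19: 5249 = 19·276 + 5
23: 5249 = 23·228 + 5
29: 5249 = 29·181

29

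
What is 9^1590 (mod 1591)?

9^1 ≡ 9 (mod 1591)
9^2 ≡ 9^2 = 81 ≡ 81 (mod 1591)
9^4 ≡ 81^2 = 6561 ≡ 197 (mod 1591)
9^8 ≡ 197^2 = 38809 ≡ 625 (mod 1591)
9^16 ≡ 625^2 = 390625 ≡ 830 (mod 1591)
9^32 ≡ 830^2 = 688900 ≡ 1588 (mod 1591)
9^64 ≡ 1588^2 = 2521744 ≡ 9 (mod 1591)
9^128 ≡ 9^2 = 81 ≡ 81 (mod 1591)
9^256 ≡ 81^2 = 6561 ≡ 197 (mod 1591)
9^512 ≡ 197^2 = 38809 ≡ 625 (mod 1591)
9^1024 ≡ 625^2 = 390625 ≡ 830 (mod 1591)
1590 = 1024 + 512 + 32 + 16 + 4 + 2 in binary powers of 2.
So 9^1590 ≡ 830 · 625 · 1588 · 830 · 197 · 81 ≡ 269 (mod 1591).
Since 269 ≠ 1, base 9 is a Fermat witness: 1591 is composite.

269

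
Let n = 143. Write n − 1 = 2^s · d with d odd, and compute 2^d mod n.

143 − 1 = 142 = 2^1 · 71, so d = 71.
2^1 ≡ 2 (mod 143)
2^2 ≡ 2^2 = 4 ≡ 4 (mod 143)
2^4 ≡ 4^2 = 16 ≡ 16 (mod 143)
2^8 ≡ 16^2 = 256 ≡ 113 (mod 143)
2^16 ≡ 113^2 = 12769 ≡ 42 (mod 143)
2^32 ≡ 42^2 = 1764 ≡ 48 (mod 143)
2^64 ≡ 48^2 = 2304 ≡ 16 (mod 143)
71 = 64 + 4 + 2 + 1 in binary powers of 2.
So 2^71 ≡ 16 · 16 · 4 · 2 ≡ 46 (mod 143).
Squaring chain: 46; never reaches −1, so base 2 is a Miller–Rabin witness that 143 is composite.

46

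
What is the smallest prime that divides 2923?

2923 is odd.
Digit sum 16, not divisible by 3.
Ends in 3: not divisible by 5.
7: 2923 = 7·417 + 4
11: 2923 = 11·265 + 8
13: 2923 = 13·224 + 11
17: 2923 = 17·171 + 16
19: 2923 = 19·153 + 16
23: 2923 = 23·127 + 2
29: 2923 = 29·100 + 23
31: 2923 = 31·94 + 9
37: 2923 = 37·79

37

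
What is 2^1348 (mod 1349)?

2^1 ≡ 2 (mod 1349)
2^2 ≡ 2^2 = 4 ≡ 4 (mod 1349)
2^4 ≡ 4^2 = 16 ≡ 16 (mod 1349)
2^8 ≡ 16^2 = 256 ≡ 256 (mod 1349)
2^16 ≡ 256^2 = 65536 ≡ 784 (mod 1349)
2^32 ≡ 784^2 = 614656 ≡ 861 (mod 1349)
2^64 ≡ 861^2 = 741321 ≡ 720 (mod 1349)
2^128 ≡ 720^2 = 518400 ≡ 384 (mod 1349)
2^256 ≡ 384^2 = 147456 ≡ 415 (mod 1349)
2^512 ≡ 415^2 = 172225 ≡ 902 (mod 1349)
2^1024 ≡ 902^2 = 813604 ≡ 157 (mod 1349)
1348 = 1024 + 256 + 64 + 4 in binary powers of 2.
So 2^1348 ≡ 157 · 415 · 720 · 16 ≡ 651 (mod 1349).
Since 651 ≠ 1, base 2 is a Fermat witness: 1349 is composite.

651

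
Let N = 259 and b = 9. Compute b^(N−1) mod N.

9^1 ≡ 9 (mod 259)
9^2 ≡ 9^2 = 81 ≡ 81 (mod 259)
9^4 ≡ 81^2 = 6561 ≡ 86 (mod 259)
9^8 ≡ 86^2 = 7396 ≡ 144 (mod 259)
9^16 ≡ 144^2 = 20736 ≡ 16 (mod 259)
9^32 ≡ 16^2 = 256 ≡ 256 (mod 259)
9^64 ≡ 256^2 = 65536 ≡ 9 (mod 259)
9^128 ≡ 9^2 = 81 ≡ 81 (mod 259)
9^256 ≡ 81^2 = 6561 ≡ 86 (mod 259)
258 = 256 + 2 in binary powers of 2.
So 9^258 ≡ 86 · 81 ≡ 232 (mod 259).
Since 232 ≠ 1, base 9 is a Fermat witness: 259 is composite.

232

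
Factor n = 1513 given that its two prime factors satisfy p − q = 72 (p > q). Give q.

17

Since p = q + 72, we have 1513 = q(q + 72), so q² + 72q − 1513 = 0.
Discriminant: 72² + 4·1513 = 5184 + 6052 = 11236; √11236 = 106.
q = (−72 + 106)/2 = 17, and p = q + 72 = 89.
Check: 17 · 89 = 1513.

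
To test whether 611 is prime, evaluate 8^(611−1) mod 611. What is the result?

8^1 ≡ 8 (mod 611)
8^2 ≡ 8^2 = 64 ≡ 64 (mod 611)
8^4 ≡ 64^2 = 4096 ≡ 430 (mod 611)
8^8 ≡ 430^2 = 184900 ≡ 378 (mod 611)
8^16 ≡ 378^2 = 142884 ≡ 521 (mod 611)
8^32 ≡ 521^2 = 271441 ≡ 157 (mod 611)
8^64 ≡ 157^2 = 24649 ≡ 209 (mod 611)
8^128 ≡ 209^2 = 43681 ≡ 300 (mod 611)
8^256 ≡ 300^2 = 90000 ≡ 183 (mod 611)
8^512 ≡ 183^2 = 33489 ≡ 495 (mod 611)
610 = 512 + 64 + 32 + 2 in binary powers of 2.
So 8^610 ≡ 495 · 209 · 157 · 64 ≡ 155 (mod 611).
Since 155 ≠ 1, base 8 is a Fermat witness: 611 is composite.

155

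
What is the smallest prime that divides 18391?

53

18391 is odd.
Digit sum 22, not divisible by 3.
Ends in 1: not divisible by 5.
7: 18391 = 7·2627 + 2
11: 18391 = 11·1671 + 10
13: 18391 = 13·1414 + 9
17: 18391 = 17·1081 + 14
19: 18391 = 19·967 + 18
23: 18391 = 23·799 + 14
29: 18391 = 29·634 + 5
31: 18391 = 31·593 + 8
37: 18391 = 37·497 + 2
41: 18391 = 41·448 + 23
43: 18391 = 43·427 + 30
47: 18391 = 47·391 + 14
53: 18391 = 53·347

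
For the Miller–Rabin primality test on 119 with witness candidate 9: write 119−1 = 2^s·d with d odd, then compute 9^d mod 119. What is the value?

32

119 − 1 = 118 = 2^1 · 59, so d = 59.
9^1 ≡ 9 (mod 119)
9^2 ≡ 9^2 = 81 ≡ 81 (mod 119)
9^4 ≡ 81^2 = 6561 ≡ 16 (mod 119)
9^8 ≡ 16^2 = 256 ≡ 18 (mod 119)
9^16 ≡ 18^2 = 324 ≡ 86 (mod 119)
9^32 ≡ 86^2 = 7396 ≡ 18 (mod 119)
59 = 32 + 16 + 8 + 2 + 1 in binary powers of 2.
So 9^59 ≡ 18 · 86 · 18 · 81 · 9 ≡ 32 (mod 119).
Squaring chain: 32; never reaches −1, so base 9 is a Miller–Rabin witness that 119 is composite.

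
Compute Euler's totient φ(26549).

26220

Factor: 26549 = 139 · 191.
φ(26549) = (139−1) · (191−1) = 138 · 190 = 26220.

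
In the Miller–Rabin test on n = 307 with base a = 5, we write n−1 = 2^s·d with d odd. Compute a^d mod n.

306

307 − 1 = 306 = 2^1 · 153, so d = 153.
5^1 ≡ 5 (mod 307)
5^2 ≡ 5^2 = 25 ≡ 25 (mod 307)
5^4 ≡ 25^2 = 625 ≡ 11 (mod 307)
5^8 ≡ 11^2 = 121 ≡ 121 (mod 307)
5^16 ≡ 121^2 = 14641 ≡ 212 (mod 307)
5^32 ≡ 212^2 = 44944 ≡ 122 (mod 307)
5^64 ≡ 122^2 = 14884 ≡ 148 (mod 307)
5^128 ≡ 148^2 = 21904 ≡ 107 (mod 307)
153 = 128 + 16 + 8 + 1 in binary powers of 2.
So 5^153 ≡ 107 · 212 · 121 · 5 ≡ 306 (mod 307).
Since 5^d ≡ 306 (mod 307), base 5 does not prove 307 composite.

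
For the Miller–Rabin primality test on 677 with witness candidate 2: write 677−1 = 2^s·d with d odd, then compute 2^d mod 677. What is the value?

26

677 − 1 = 676 = 2^2 · 169, so d = 169.
2^1 ≡ 2 (mod 677)
2^2 ≡ 2^2 = 4 ≡ 4 (mod 677)
2^4 ≡ 4^2 = 16 ≡ 16 (mod 677)
2^8 ≡ 16^2 = 256 ≡ 256 (mod 677)
2^16 ≡ 256^2 = 65536 ≡ 544 (mod 677)
2^32 ≡ 544^2 = 295936 ≡ 87 (mod 677)
2^64 ≡ 87^2 = 7569 ≡ 122 (mod 677)
2^128 ≡ 122^2 = 14884 ≡ 667 (mod 677)
169 = 128 + 32 + 8 + 1 in binary powers of 2.
So 2^169 ≡ 667 · 87 · 256 · 2 ≡ 26 (mod 677).
Squaring chain: 26 → 676; reaches −1, so base 2 does not prove 677 composite.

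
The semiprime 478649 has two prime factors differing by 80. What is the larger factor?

733

Since p = q + 80, we have 478649 = q(q + 80), so q² + 80q − 478649 = 0.
Discriminant: 80² + 4·478649 = 6400 + 1914596 = 1920996; √1920996 = 1386.
q = (−80 + 1386)/2 = 653, and p = q + 80 = 733.
Check: 653 · 733 = 478649.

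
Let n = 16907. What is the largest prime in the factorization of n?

53

16907 = 11 · 1537
1537 = 29 · 53
53 is prime.
So 16907 = 11 · 29 · 53; the largest prime factor is 53.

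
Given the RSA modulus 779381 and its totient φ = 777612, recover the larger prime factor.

φ(n) = (p−1)(q−1) = n − (p+q) + 1, so p + q = 779381 − 777612 + 1 = 1770.
p and q are the roots of t² − 1770t + 779381 = 0.
Discriminant: 1770² − 4·779381 = 3132900 − 3117524 = 15376; √15376 = 124.
q = (1770 − 124)/2 = 823, p = (1770 + 124)/2 = 947.
Check: 823 · 947 = 779381.

947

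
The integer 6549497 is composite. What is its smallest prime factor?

47

6549497 is odd.
Digit sum 44, not divisible by 3.
Ends in 7: not divisible by 5.
7: 6549497 = 7·935642 + 3
11: 6549497 = 11·595408 + 9
13: 6549497 = 13·503807 + 6
17: 6549497 = 17·385264 + 9
19: 6549497 = 19·344710 + 7
23: 6549497 = 23·284760 + 17
29: 6549497 = 29·225844 + 21
31: 6549497 = 31·211274 + 3
37: 6549497 = 37·177013 + 16
41: 6549497 = 41·159743 + 34
43: 6549497 = 43·152313 + 38
47: 6549497 = 47·139351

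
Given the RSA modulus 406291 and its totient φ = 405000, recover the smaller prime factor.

φ(n) = (p−1)(q−1) = n − (p+q) + 1, so p + q = 406291 − 405000 + 1 = 1292.
p and q are the roots of t² − 1292t + 406291 = 0.
Discriminant: 1292² − 4·406291 = 1669264 − 1625164 = 44100; √44100 = 210.
q = (1292 − 210)/2 = 541, p = (1292 + 210)/2 = 751.
Check: 541 · 751 = 406291.

541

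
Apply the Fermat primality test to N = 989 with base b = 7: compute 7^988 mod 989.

767

7^1 ≡ 7 (mod 989)
7^2 ≡ 7^2 = 49 ≡ 49 (mod 989)
7^4 ≡ 49^2 = 2401 ≡ 423 (mod 989)
7^8 ≡ 423^2 = 178929 ≡ 909 (mod 989)
7^16 ≡ 909^2 = 826281 ≡ 466 (mod 989)
7^32 ≡ 466^2 = 217156 ≡ 565 (mod 989)
7^64 ≡ 565^2 = 319225 ≡ 767 (mod 989)
7^128 ≡ 767^2 = 588289 ≡ 823 (mod 989)
7^256 ≡ 823^2 = 677329 ≡ 853 (mod 989)
7^512 ≡ 853^2 = 727609 ≡ 694 (mod 989)
988 = 512 + 256 + 128 + 64 + 16 + 8 + 4 in binary powers of 2.
So 7^988 ≡ 694 · 853 · 823 · 767 · 466 · 909 · 423 ≡ 767 (mod 989).
Since 767 ≠ 1, base 7 is a Fermat witness: 989 is composite.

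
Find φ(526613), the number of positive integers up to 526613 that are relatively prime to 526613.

Factor: 526613 = 61 · 89 · 97.
φ(526613) = (61−1) · (89−1) · (97−1) = 60 · 88 · 96 = 506880.

506880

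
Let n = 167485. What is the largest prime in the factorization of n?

167485 = 5 · 33497
33497 = 19 · 1763
1763 = 41 · 43
43 is prime.
So 167485 = 5 · 19 · 41 · 43; the largest prime factor is 43.

43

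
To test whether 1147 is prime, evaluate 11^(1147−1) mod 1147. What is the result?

11^1 ≡ 11 (mod 1147)
11^2 ≡ 11^2 = 121 ≡ 121 (mod 1147)
11^4 ≡ 121^2 = 14641 ≡ 877 (mod 1147)
11^8 ≡ 877^2 = 769129 ≡ 639 (mod 1147)
11^16 ≡ 639^2 = 408321 ≡ 1136 (mod 1147)
11^32 ≡ 1136^2 = 1290496 ≡ 121 (mod 1147)
11^64 ≡ 121^2 = 14641 ≡ 877 (mod 1147)
11^128 ≡ 877^2 = 769129 ≡ 639 (mod 1147)
11^256 ≡ 639^2 = 408321 ≡ 1136 (mod 1147)
11^512 ≡ 1136^2 = 1290496 ≡ 121 (mod 1147)
11^1024 ≡ 121^2 = 14641 ≡ 877 (mod 1147)
1146 = 1024 + 64 + 32 + 16 + 8 + 2 in binary powers of 2.
So 11^1146 ≡ 877 · 877 · 121 · 1136 · 639 · 121 ≡ 593 (mod 1147).
Since 593 ≠ 1, base 11 is a Fermat witness: 1147 is composite.

593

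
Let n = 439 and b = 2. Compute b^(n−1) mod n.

1

2^1 ≡ 2 (mod 439)
2^2 ≡ 2^2 = 4 ≡ 4 (mod 439)
2^4 ≡ 4^2 = 16 ≡ 16 (mod 439)
2^8 ≡ 16^2 = 256 ≡ 256 (mod 439)
2^16 ≡ 256^2 = 65536 ≡ 125 (mod 439)
2^32 ≡ 125^2 = 15625 ≡ 260 (mod 439)
2^64 ≡ 260^2 = 67600 ≡ 433 (mod 439)
2^128 ≡ 433^2 = 187489 ≡ 36 (mod 439)
2^256 ≡ 36^2 = 1296 ≡ 418 (mod 439)
438 = 256 + 128 + 32 + 16 + 4 + 2 in binary powers of 2.
So 2^438 ≡ 418 · 36 · 260 · 125 · 16 · 4 ≡ 1 (mod 439).
Since the result is 1, base 2 gives no evidence that 439 is composite.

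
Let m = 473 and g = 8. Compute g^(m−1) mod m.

8^1 ≡ 8 (mod 473)
8^2 ≡ 8^2 = 64 ≡ 64 (mod 473)
8^4 ≡ 64^2 = 4096 ≡ 312 (mod 473)
8^8 ≡ 312^2 = 97344 ≡ 379 (mod 473)
8^16 ≡ 379^2 = 143641 ≡ 322 (mod 473)
8^32 ≡ 322^2 = 103684 ≡ 97 (mod 473)
8^64 ≡ 97^2 = 9409 ≡ 422 (mod 473)
8^128 ≡ 422^2 = 178084 ≡ 236 (mod 473)
8^256 ≡ 236^2 = 55696 ≡ 355 (mod 473)
472 = 256 + 128 + 64 + 16 + 8 in binary powers of 2.
So 8^472 ≡ 355 · 236 · 422 · 322 · 379 ≡ 262 (mod 473).
Since 262 ≠ 1, base 8 is a Fermat witness: 473 is composite.

262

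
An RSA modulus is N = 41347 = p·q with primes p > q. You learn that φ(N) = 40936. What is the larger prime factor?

239

φ(n) = (p−1)(q−1) = n − (p+q) + 1, so p + q = 41347 − 40936 + 1 = 412.
p and q are the roots of t² − 412t + 41347 = 0.
Discriminant: 412² − 4·41347 = 169744 − 165388 = 4356; √4356 = 66.
q = (412 − 66)/2 = 173, p = (412 + 66)/2 = 239.
Check: 173 · 239 = 41347.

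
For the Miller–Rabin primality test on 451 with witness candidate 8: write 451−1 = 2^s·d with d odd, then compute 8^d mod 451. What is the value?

451 − 1 = 450 = 2^1 · 225, so d = 225.
8^1 ≡ 8 (mod 451)
8^2 ≡ 8^2 = 64 ≡ 64 (mod 451)
8^4 ≡ 64^2 = 4096 ≡ 37 (mod 451)
8^8 ≡ 37^2 = 1369 ≡ 16 (mod 451)
8^16 ≡ 16^2 = 256 ≡ 256 (mod 451)
8^32 ≡ 256^2 = 65536 ≡ 141 (mod 451)
8^64 ≡ 141^2 = 19881 ≡ 37 (mod 451)
8^128 ≡ 37^2 = 1369 ≡ 16 (mod 451)
225 = 128 + 64 + 32 + 1 in binary powers of 2.
So 8^225 ≡ 16 · 37 · 141 · 8 ≡ 296 (mod 451).
Squaring chain: 296; never reaches −1, so base 8 is a Miller–Rabin witness that 451 is composite.

296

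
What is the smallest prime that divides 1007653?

1007653 is odd.
Digit sum 22, not divisible by 3.
Ends in 3: not divisible by 5.
7: 1007653 = 7·143950 + 3
11: 1007653 = 11·91604 + 9
13: 1007653 = 13·77511 + 10
17: 1007653 = 17·59273 + 12
19: 1007653 = 19·53034 + 7
23: 1007653 = 23·43811

23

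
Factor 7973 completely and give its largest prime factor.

67

7973 = 7 · 1139
1139 = 17 · 67
67 is prime.
So 7973 = 7 · 17 · 67; the largest prime factor is 67.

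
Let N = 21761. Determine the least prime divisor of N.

21761 is odd.
Digit sum 17, not divisible by 3.
Ends in 1: not divisible by 5.
7: 21761 = 7·3108 + 5
11: 21761 = 11·1978 + 3
13: 21761 = 13·1673 + 12
17: 21761 = 17·1280 + 1
19: 21761 = 19·1145 + 6
23: 21761 = 23·946 + 3
29: 21761 = 29·750 + 11
31: 21761 = 31·701 + 30
37: 21761 = 37·588 + 5
41: 21761 = 41·530 + 31
43: 21761 = 43·506 + 3
47: 21761 = 47·463

47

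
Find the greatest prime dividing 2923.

2923 = 37 · 79
79 is prime.
So 2923 = 37 · 79; the largest prime factor is 79.

79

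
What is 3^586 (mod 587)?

1

3^1 ≡ 3 (mod 587)
3^2 ≡ 3^2 = 9 ≡ 9 (mod 587)
3^4 ≡ 9^2 = 81 ≡ 81 (mod 587)
3^8 ≡ 81^2 = 6561 ≡ 104 (mod 587)
3^16 ≡ 104^2 = 10816 ≡ 250 (mod 587)
3^32 ≡ 250^2 = 62500 ≡ 278 (mod 587)
3^64 ≡ 278^2 = 77284 ≡ 387 (mod 587)
3^128 ≡ 387^2 = 149769 ≡ 84 (mod 587)
3^256 ≡ 84^2 = 7056 ≡ 12 (mod 587)
3^512 ≡ 12^2 = 144 ≡ 144 (mod 587)
586 = 512 + 64 + 8 + 2 in binary powers of 2.
So 3^586 ≡ 144 · 387 · 104 · 9 ≡ 1 (mod 587).
Since the result is 1, base 3 gives no evidence that 587 is composite.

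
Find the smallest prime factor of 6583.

29

6583 is odd.
Digit sum 22, not divisible by 3.
Ends in 3: not divisible by 5.
7: 6583 = 7·940 + 3
11: 6583 = 11·598 + 5
13: 6583 = 13·506 + 5
17: 6583 = 17·387 + 4
19: 6583 = 19·346 + 9
23: 6583 = 23·286 + 5
29: 6583 = 29·227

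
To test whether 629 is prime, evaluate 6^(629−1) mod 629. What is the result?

38

6^1 ≡ 6 (mod 629)
6^2 ≡ 6^2 = 36 ≡ 36 (mod 629)
6^4 ≡ 36^2 = 1296 ≡ 38 (mod 629)
6^8 ≡ 38^2 = 1444 ≡ 186 (mod 629)
6^16 ≡ 186^2 = 34596 ≡ 1 (mod 629)
6^32 ≡ 1^2 = 1 ≡ 1 (mod 629)
6^64 ≡ 1^2 = 1 ≡ 1 (mod 629)
6^128 ≡ 1^2 = 1 ≡ 1 (mod 629)
6^256 ≡ 1^2 = 1 ≡ 1 (mod 629)
6^512 ≡ 1^2 = 1 ≡ 1 (mod 629)
628 = 512 + 64 + 32 + 16 + 4 in binary powers of 2.
So 6^628 ≡ 1 · 1 · 1 · 1 · 38 ≡ 38 (mod 629).
Since 38 ≠ 1, base 6 is a Fermat witness: 629 is composite.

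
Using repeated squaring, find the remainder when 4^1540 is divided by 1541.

967

4^1 ≡ 4 (mod 1541)
4^2 ≡ 4^2 = 16 ≡ 16 (mod 1541)
4^4 ≡ 16^2 = 256 ≡ 256 (mod 1541)
4^8 ≡ 256^2 = 65536 ≡ 814 (mod 1541)
4^16 ≡ 814^2 = 662596 ≡ 1507 (mod 1541)
4^32 ≡ 1507^2 = 2271049 ≡ 1156 (mod 1541)
4^64 ≡ 1156^2 = 1336336 ≡ 289 (mod 1541)
4^128 ≡ 289^2 = 83521 ≡ 307 (mod 1541)
4^256 ≡ 307^2 = 94249 ≡ 248 (mod 1541)
4^512 ≡ 248^2 = 61504 ≡ 1405 (mod 1541)
4^1024 ≡ 1405^2 = 1974025 ≡ 4 (mod 1541)
1540 = 1024 + 512 + 4 in binary powers of 2.
So 4^1540 ≡ 4 · 1405 · 256 ≡ 967 (mod 1541).
Since 967 ≠ 1, base 4 is a Fermat witness: 1541 is composite.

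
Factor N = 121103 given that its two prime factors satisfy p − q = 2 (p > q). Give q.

347

Since p = q + 2, we have 121103 = q(q + 2), so q² + 2q − 121103 = 0.
Discriminant: 2² + 4·121103 = 4 + 484412 = 484416; √484416 = 696.
q = (−2 + 696)/2 = 347, and p = q + 2 = 349.
Check: 347 · 349 = 121103.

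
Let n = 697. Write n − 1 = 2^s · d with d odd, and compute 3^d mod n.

697 − 1 = 696 = 2^3 · 87, so d = 87.
3^1 ≡ 3 (mod 697)
3^2 ≡ 3^2 = 9 ≡ 9 (mod 697)
3^4 ≡ 9^2 = 81 ≡ 81 (mod 697)
3^8 ≡ 81^2 = 6561 ≡ 288 (mod 697)
3^16 ≡ 288^2 = 82944 ≡ 1 (mod 697)
3^32 ≡ 1^2 = 1 ≡ 1 (mod 697)
3^64 ≡ 1^2 = 1 ≡ 1 (mod 697)
87 = 64 + 16 + 4 + 2 + 1 in binary powers of 2.
So 3^87 ≡ 1 · 1 · 81 · 9 · 3 ≡ 96 (mod 697).
Squaring chain: 96 → 155 → 327; never reaches −1, so base 3 is a Miller–Rabin witness that 697 is composite.

96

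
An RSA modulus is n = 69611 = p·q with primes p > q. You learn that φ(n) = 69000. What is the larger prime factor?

461

φ(n) = (p−1)(q−1) = n − (p+q) + 1, so p + q = 69611 − 69000 + 1 = 612.
p and q are the roots of t² − 612t + 69611 = 0.
Discriminant: 612² − 4·69611 = 374544 − 278444 = 96100; √96100 = 310.
q = (612 − 310)/2 = 151, p = (612 + 310)/2 = 461.
Check: 151 · 461 = 69611.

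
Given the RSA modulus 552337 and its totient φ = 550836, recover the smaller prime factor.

643

φ(n) = (p−1)(q−1) = n − (p+q) + 1, so p + q = 552337 − 550836 + 1 = 1502.
p and q are the roots of t² − 1502t + 552337 = 0.
Discriminant: 1502² − 4·552337 = 2256004 − 2209348 = 46656; √46656 = 216.
q = (1502 − 216)/2 = 643, p = (1502 + 216)/2 = 859.
Check: 643 · 859 = 552337.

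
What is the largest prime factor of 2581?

89

2581 = 29 · 89
89 is prime.
So 2581 = 29 · 89; the largest prime factor is 89.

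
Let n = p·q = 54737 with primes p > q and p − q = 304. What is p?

Since p = q + 304, we have 54737 = q(q + 304), so q² + 304q − 54737 = 0.
Discriminant: 304² + 4·54737 = 92416 + 218948 = 311364; √311364 = 558.
q = (−304 + 558)/2 = 127, and p = q + 304 = 431.
Check: 127 · 431 = 54737.

431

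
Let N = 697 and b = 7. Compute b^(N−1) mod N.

7^1 ≡ 7 (mod 697)
7^2 ≡ 7^2 = 49 ≡ 49 (mod 697)
7^4 ≡ 49^2 = 2401 ≡ 310 (mod 697)
7^8 ≡ 310^2 = 96100 ≡ 611 (mod 697)
7^16 ≡ 611^2 = 373321 ≡ 426 (mod 697)
7^32 ≡ 426^2 = 181476 ≡ 256 (mod 697)
7^64 ≡ 256^2 = 65536 ≡ 18 (mod 697)
7^128 ≡ 18^2 = 324 ≡ 324 (mod 697)
7^256 ≡ 324^2 = 104976 ≡ 426 (mod 697)
7^512 ≡ 426^2 = 181476 ≡ 256 (mod 697)
696 = 512 + 128 + 32 + 16 + 8 in binary powers of 2.
So 7^696 ≡ 256 · 324 · 256 · 426 · 611 ≡ 16 (mod 697).
Since 16 ≠ 1, base 7 is a Fermat witness: 697 is composite.

16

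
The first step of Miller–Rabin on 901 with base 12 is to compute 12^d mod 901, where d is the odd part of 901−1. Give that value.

352

901 − 1 = 900 = 2^2 · 225, so d = 225.
12^1 ≡ 12 (mod 901)
12^2 ≡ 12^2 = 144 ≡ 144 (mod 901)
12^4 ≡ 144^2 = 20736 ≡ 13 (mod 901)
12^8 ≡ 13^2 = 169 ≡ 169 (mod 901)
12^16 ≡ 169^2 = 28561 ≡ 630 (mod 901)
12^32 ≡ 630^2 = 396900 ≡ 460 (mod 901)
12^64 ≡ 460^2 = 211600 ≡ 766 (mod 901)
12^128 ≡ 766^2 = 586756 ≡ 205 (mod 901)
225 = 128 + 64 + 32 + 1 in binary powers of 2.
So 12^225 ≡ 205 · 766 · 460 · 12 ≡ 352 (mod 901).
Squaring chain: 352 → 467; never reaches −1, so base 12 is a Miller–Rabin witness that 901 is composite.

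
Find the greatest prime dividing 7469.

7469 = 7 · 1067
1067 = 11 · 97
97 is prime.
So 7469 = 7 · 11 · 97; the largest prime factor is 97.

97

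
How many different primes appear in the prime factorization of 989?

2

989 = 23 · 43
989 = 23 · 43, which has 2 distinct prime factors.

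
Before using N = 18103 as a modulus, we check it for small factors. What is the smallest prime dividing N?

18103 is odd.
Digit sum 13, not divisible by 3.
Ends in 3: not divisible by 5.
7: 18103 = 7·2586 + 1
11: 18103 = 11·1645 + 8
13: 18103 = 13·1392 + 7
17: 18103 = 17·1064 + 15
19: 18103 = 19·952 + 15
23: 18103 = 23·787 + 2
29: 18103 = 29·624 + 7
31: 18103 = 31·583 + 30
37: 18103 = 37·489 + 10
41: 18103 = 41·441 + 22
43: 18103 = 43·421

43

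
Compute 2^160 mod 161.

156

2^1 ≡ 2 (mod 161)
2^2 ≡ 2^2 = 4 ≡ 4 (mod 161)
2^4 ≡ 4^2 = 16 ≡ 16 (mod 161)
2^8 ≡ 16^2 = 256 ≡ 95 (mod 161)
2^16 ≡ 95^2 = 9025 ≡ 9 (mod 161)
2^32 ≡ 9^2 = 81 ≡ 81 (mod 161)
2^64 ≡ 81^2 = 6561 ≡ 121 (mod 161)
2^128 ≡ 121^2 = 14641 ≡ 151 (mod 161)
160 = 128 + 32 in binary powers of 2.
So 2^160 ≡ 151 · 81 ≡ 156 (mod 161).
Since 156 ≠ 1, base 2 is a Fermat witness: 161 is composite.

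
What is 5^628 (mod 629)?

5^1 ≡ 5 (mod 629)
5^2 ≡ 5^2 = 25 ≡ 25 (mod 629)
5^4 ≡ 25^2 = 625 ≡ 625 (mod 629)
5^8 ≡ 625^2 = 390625 ≡ 16 (mod 629)
5^16 ≡ 16^2 = 256 ≡ 256 (mod 629)
5^32 ≡ 256^2 = 65536 ≡ 120 (mod 629)
5^64 ≡ 120^2 = 14400 ≡ 562 (mod 629)
5^128 ≡ 562^2 = 315844 ≡ 86 (mod 629)
5^256 ≡ 86^2 = 7396 ≡ 477 (mod 629)
5^512 ≡ 477^2 = 227529 ≡ 460 (mod 629)
628 = 512 + 64 + 32 + 16 + 4 in binary powers of 2.
So 5^628 ≡ 460 · 562 · 120 · 256 · 625 ≡ 404 (mod 629).
Since 404 ≠ 1, base 5 is a Fermat witness: 629 is composite.

404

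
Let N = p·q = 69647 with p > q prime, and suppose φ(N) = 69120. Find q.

257

φ(n) = (p−1)(q−1) = n − (p+q) + 1, so p + q = 69647 − 69120 + 1 = 528.
p and q are the roots of t² − 528t + 69647 = 0.
Discriminant: 528² − 4·69647 = 278784 − 278588 = 196; √196 = 14.
q = (528 − 14)/2 = 257, p = (528 + 14)/2 = 271.
Check: 257 · 271 = 69647.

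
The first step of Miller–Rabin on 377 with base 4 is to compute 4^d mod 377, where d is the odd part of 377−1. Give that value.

270

377 − 1 = 376 = 2^3 · 47, so d = 47.
4^1 ≡ 4 (mod 377)
4^2 ≡ 4^2 = 16 ≡ 16 (mod 377)
4^4 ≡ 16^2 = 256 ≡ 256 (mod 377)
4^8 ≡ 256^2 = 65536 ≡ 315 (mod 377)
4^16 ≡ 315^2 = 99225 ≡ 74 (mod 377)
4^32 ≡ 74^2 = 5476 ≡ 198 (mod 377)
47 = 32 + 8 + 4 + 2 + 1 in binary powers of 2.
So 4^47 ≡ 198 · 315 · 256 · 16 · 4 ≡ 270 (mod 377).
Squaring chain: 270 → 139 → 94; never reaches −1, so base 4 is a Miller–Rabin witness that 377 is composite.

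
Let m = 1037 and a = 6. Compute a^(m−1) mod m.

727

6^1 ≡ 6 (mod 1037)
6^2 ≡ 6^2 = 36 ≡ 36 (mod 1037)
6^4 ≡ 36^2 = 1296 ≡ 259 (mod 1037)
6^8 ≡ 259^2 = 67081 ≡ 713 (mod 1037)
6^16 ≡ 713^2 = 508369 ≡ 239 (mod 1037)
6^32 ≡ 239^2 = 57121 ≡ 86 (mod 1037)
6^64 ≡ 86^2 = 7396 ≡ 137 (mod 1037)
6^128 ≡ 137^2 = 18769 ≡ 103 (mod 1037)
6^256 ≡ 103^2 = 10609 ≡ 239 (mod 1037)
6^512 ≡ 239^2 = 57121 ≡ 86 (mod 1037)
6^1024 ≡ 86^2 = 7396 ≡ 137 (mod 1037)
1036 = 1024 + 8 + 4 in binary powers of 2.
So 6^1036 ≡ 137 · 713 · 259 ≡ 727 (mod 1037).
Since 727 ≠ 1, base 6 is a Fermat witness: 1037 is composite.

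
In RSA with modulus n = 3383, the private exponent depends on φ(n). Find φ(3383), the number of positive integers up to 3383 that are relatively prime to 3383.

Factor: 3383 = 17 · 199.
φ(3383) = (17−1) · (199−1) = 16 · 198 = 3168.

3168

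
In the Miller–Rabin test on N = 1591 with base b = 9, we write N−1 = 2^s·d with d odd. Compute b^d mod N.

322

1591 − 1 = 1590 = 2^1 · 795, so d = 795.
9^1 ≡ 9 (mod 1591)
9^2 ≡ 9^2 = 81 ≡ 81 (mod 1591)
9^4 ≡ 81^2 = 6561 ≡ 197 (mod 1591)
9^8 ≡ 197^2 = 38809 ≡ 625 (mod 1591)
9^16 ≡ 625^2 = 390625 ≡ 830 (mod 1591)
9^32 ≡ 830^2 = 688900 ≡ 1588 (mod 1591)
9^64 ≡ 1588^2 = 2521744 ≡ 9 (mod 1591)
9^128 ≡ 9^2 = 81 ≡ 81 (mod 1591)
9^256 ≡ 81^2 = 6561 ≡ 197 (mod 1591)
9^512 ≡ 197^2 = 38809 ≡ 625 (mod 1591)
795 = 512 + 256 + 16 + 8 + 2 + 1 in binary powers of 2.
So 9^795 ≡ 625 · 197 · 830 · 625 · 81 · 9 ≡ 322 (mod 1591).
Squaring chain: 322; never reaches −1, so base 9 is a Miller–Rabin witness that 1591 is composite.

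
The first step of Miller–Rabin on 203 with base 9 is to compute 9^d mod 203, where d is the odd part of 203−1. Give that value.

4

203 − 1 = 202 = 2^1 · 101, so d = 101.
9^1 ≡ 9 (mod 203)
9^2 ≡ 9^2 = 81 ≡ 81 (mod 203)
9^4 ≡ 81^2 = 6561 ≡ 65 (mod 203)
9^8 ≡ 65^2 = 4225 ≡ 165 (mod 203)
9^16 ≡ 165^2 = 27225 ≡ 23 (mod 203)
9^32 ≡ 23^2 = 529 ≡ 123 (mod 203)
9^64 ≡ 123^2 = 15129 ≡ 107 (mod 203)
101 = 64 + 32 + 4 + 1 in binary powers of 2.
So 9^101 ≡ 107 · 123 · 65 · 9 ≡ 4 (mod 203).
Squaring chain: 4; never reaches −1, so base 9 is a Miller–Rabin witness that 203 is composite.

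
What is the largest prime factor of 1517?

41

1517 = 37 · 41
41 is prime.
So 1517 = 37 · 41; the largest prime factor is 41.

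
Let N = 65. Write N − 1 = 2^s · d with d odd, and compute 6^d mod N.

6

65 − 1 = 64 = 2^6 · 1, so d = 1.
6^1 ≡ 6 (mod 65)
1 = 1 in binary powers of 2.
So 6^1 ≡ 6 ≡ 6 (mod 65).
Squaring chain: 6 → 36 → 61 → 16 → 61 → 16; never reaches −1, so base 6 is a Miller–Rabin witness that 65 is composite.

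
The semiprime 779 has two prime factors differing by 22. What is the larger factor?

41

Since p = q + 22, we have 779 = q(q + 22), so q² + 22q − 779 = 0.
Discriminant: 22² + 4·779 = 484 + 3116 = 3600; √3600 = 60.
q = (−22 + 60)/2 = 19, and p = q + 22 = 41.
Check: 19 · 41 = 779.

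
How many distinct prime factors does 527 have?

527 = 17 · 31
527 = 17 · 31, which has 2 distinct prime factors.

2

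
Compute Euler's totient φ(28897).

25200

Factor: 28897 = 11 · 37 · 71.
φ(28897) = (11−1) · (37−1) · (71−1) = 10 · 36 · 70 = 25200.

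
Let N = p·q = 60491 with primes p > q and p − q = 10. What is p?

251

Since p = q + 10, we have 60491 = q(q + 10), so q² + 10q − 60491 = 0.
Discriminant: 10² + 4·60491 = 100 + 241964 = 242064; √242064 = 492.
q = (−10 + 492)/2 = 241, and p = q + 10 = 251.
Check: 241 · 251 = 60491.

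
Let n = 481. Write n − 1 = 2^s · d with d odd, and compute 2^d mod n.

60

481 − 1 = 480 = 2^5 · 15, so d = 15.
2^1 ≡ 2 (mod 481)
2^2 ≡ 2^2 = 4 ≡ 4 (mod 481)
2^4 ≡ 4^2 = 16 ≡ 16 (mod 481)
2^8 ≡ 16^2 = 256 ≡ 256 (mod 481)
15 = 8 + 4 + 2 + 1 in binary powers of 2.
So 2^15 ≡ 256 · 16 · 4 · 2 ≡ 60 (mod 481).
Squaring chain: 60 → 233 → 417 → 248 → 417; never reaches −1, so base 2 is a Miller–Rabin witness that 481 is composite.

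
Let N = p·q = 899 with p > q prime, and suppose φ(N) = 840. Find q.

29

φ(n) = (p−1)(q−1) = n − (p+q) + 1, so p + q = 899 − 840 + 1 = 60.
p and q are the roots of t² − 60t + 899 = 0.
Discriminant: 60² − 4·899 = 3600 − 3596 = 4; √4 = 2.
q = (60 − 2)/2 = 29, p = (60 + 2)/2 = 31.
Check: 29 · 31 = 899.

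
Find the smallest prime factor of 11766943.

73

11766943 is odd.
Digit sum 37, not divisible by 3.
Ends in 3: not divisible by 5.
7: 11766943 = 7·1680991 + 6
11: 11766943 = 11·1069722 + 1
13: 11766943 = 13·905149 + 6
17: 11766943 = 17·692173 + 2
19: 11766943 = 19·619312 + 15
23: 11766943 = 23·511606 + 5
29: 11766943 = 29·405756 + 19
31: 11766943 = 31·379578 + 25
37: 11766943 = 37·318025 + 18
41: 11766943 = 41·286998 + 25
43: 11766943 = 43·273649 + 36
47: 11766943 = 47·250360 + 23
53: 11766943 = 53·222017 + 42
59: 11766943 = 59·199439 + 42
61: 11766943 = 61·192900 + 43
67: 11766943 = 67·175626 + 1
71: 11766943 = 71·165731 + 42
73: 11766943 = 73·161191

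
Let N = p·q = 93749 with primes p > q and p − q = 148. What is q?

Since p = q + 148, we have 93749 = q(q + 148), so q² + 148q − 93749 = 0.
Discriminant: 148² + 4·93749 = 21904 + 374996 = 396900; √396900 = 630.
q = (−148 + 630)/2 = 241, and p = q + 148 = 389.
Check: 241 · 389 = 93749.

241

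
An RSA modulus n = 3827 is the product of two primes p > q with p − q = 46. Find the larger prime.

89

Since p = q + 46, we have 3827 = q(q + 46), so q² + 46q − 3827 = 0.
Discriminant: 46² + 4·3827 = 2116 + 15308 = 17424; √17424 = 132.
q = (−46 + 132)/2 = 43, and p = q + 46 = 89.
Check: 43 · 89 = 3827.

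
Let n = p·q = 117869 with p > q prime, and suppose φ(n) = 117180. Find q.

φ(n) = (p−1)(q−1) = n − (p+q) + 1, so p + q = 117869 − 117180 + 1 = 690.
p and q are the roots of t² − 690t + 117869 = 0.
Discriminant: 690² − 4·117869 = 476100 − 471476 = 4624; √4624 = 68.
q = (690 − 68)/2 = 311, p = (690 + 68)/2 = 379.
Check: 311 · 379 = 117869.

311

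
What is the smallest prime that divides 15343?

67

15343 is odd.
Digit sum 16, not divisible by 3.
Ends in 3: not divisible by 5.
7: 15343 = 7·2191 + 6
11: 15343 = 11·1394 + 9
13: 15343 = 13·1180 + 3
17: 15343 = 17·902 + 9
19: 15343 = 19·807 + 10
23: 15343 = 23·667 + 2
29: 15343 = 29·529 + 2
31: 15343 = 31·494 + 29
37: 15343 = 37·414 + 25
41: 15343 = 41·374 + 9
43: 15343 = 43·356 + 35
47: 15343 = 47·326 + 21
53: 15343 = 53·289 + 26
59: 15343 = 59·260 + 3
61: 15343 = 61·251 + 32
67: 15343 = 67·229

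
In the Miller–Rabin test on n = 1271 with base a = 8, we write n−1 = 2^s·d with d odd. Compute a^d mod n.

32

1271 − 1 = 1270 = 2^1 · 635, so d = 635.
8^1 ≡ 8 (mod 1271)
8^2 ≡ 8^2 = 64 ≡ 64 (mod 1271)
8^4 ≡ 64^2 = 4096 ≡ 283 (mod 1271)
8^8 ≡ 283^2 = 80089 ≡ 16 (mod 1271)
8^16 ≡ 16^2 = 256 ≡ 256 (mod 1271)
8^32 ≡ 256^2 = 65536 ≡ 715 (mod 1271)
8^64 ≡ 715^2 = 511225 ≡ 283 (mod 1271)
8^128 ≡ 283^2 = 80089 ≡ 16 (mod 1271)
8^256 ≡ 16^2 = 256 ≡ 256 (mod 1271)
8^512 ≡ 256^2 = 65536 ≡ 715 (mod 1271)
635 = 512 + 64 + 32 + 16 + 8 + 2 + 1 in binary powers of 2.
So 8^635 ≡ 715 · 283 · 715 · 256 · 16 · 64 · 8 ≡ 32 (mod 1271).
Squaring chain: 32; never reaches −1, so base 8 is a Miller–Rabin witness that 1271 is composite.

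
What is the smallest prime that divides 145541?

145541 is odd.
Digit sum 20, not divisible by 3.
Ends in 1: not divisible by 5.
7: 145541 = 7·20791 + 4
11: 145541 = 11·13231

11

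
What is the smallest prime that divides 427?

427 is odd.
Digit sum 13, not divisible by 3.
Ends in 7: not divisible by 5.
7: 427 = 7·61

7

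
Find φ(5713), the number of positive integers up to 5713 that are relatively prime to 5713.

5488

Factor: 5713 = 29 · 197.
φ(5713) = (29−1) · (197−1) = 28 · 196 = 5488.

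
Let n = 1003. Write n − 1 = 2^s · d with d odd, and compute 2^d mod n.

1003 − 1 = 1002 = 2^1 · 501, so d = 501.
2^1 ≡ 2 (mod 1003)
2^2 ≡ 2^2 = 4 ≡ 4 (mod 1003)
2^4 ≡ 4^2 = 16 ≡ 16 (mod 1003)
2^8 ≡ 16^2 = 256 ≡ 256 (mod 1003)
2^16 ≡ 256^2 = 65536 ≡ 341 (mod 1003)
2^32 ≡ 341^2 = 116281 ≡ 936 (mod 1003)
2^64 ≡ 936^2 = 876096 ≡ 477 (mod 1003)
2^128 ≡ 477^2 = 227529 ≡ 851 (mod 1003)
2^256 ≡ 851^2 = 724201 ≡ 35 (mod 1003)
501 = 256 + 128 + 64 + 32 + 16 + 4 + 1 in binary powers of 2.
So 2^501 ≡ 35 · 851 · 477 · 936 · 341 · 16 · 2 ≡ 865 (mod 1003).
Squaring chain: 865; never reaches −1, so base 2 is a Miller–Rabin witness that 1003 is composite.

865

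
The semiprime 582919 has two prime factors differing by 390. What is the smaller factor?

593

Since p = q + 390, we have 582919 = q(q + 390), so q² + 390q − 582919 = 0.
Discriminant: 390² + 4·582919 = 152100 + 2331676 = 2483776; √2483776 = 1576.
q = (−390 + 1576)/2 = 593, and p = q + 390 = 983.
Check: 593 · 983 = 582919.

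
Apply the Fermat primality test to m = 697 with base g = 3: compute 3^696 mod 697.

3^1 ≡ 3 (mod 697)
3^2 ≡ 3^2 = 9 ≡ 9 (mod 697)
3^4 ≡ 9^2 = 81 ≡ 81 (mod 697)
3^8 ≡ 81^2 = 6561 ≡ 288 (mod 697)
3^16 ≡ 288^2 = 82944 ≡ 1 (mod 697)
3^32 ≡ 1^2 = 1 ≡ 1 (mod 697)
3^64 ≡ 1^2 = 1 ≡ 1 (mod 697)
3^128 ≡ 1^2 = 1 ≡ 1 (mod 697)
3^256 ≡ 1^2 = 1 ≡ 1 (mod 697)
3^512 ≡ 1^2 = 1 ≡ 1 (mod 697)
696 = 512 + 128 + 32 + 16 + 8 in binary powers of 2.
So 3^696 ≡ 1 · 1 · 1 · 1 · 288 ≡ 288 (mod 697).
Since 288 ≠ 1, base 3 is a Fermat witness: 697 is composite.

288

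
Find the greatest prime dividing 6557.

6557 = 79 · 83
83 is prime.
So 6557 = 79 · 83; the largest prime factor is 83.

83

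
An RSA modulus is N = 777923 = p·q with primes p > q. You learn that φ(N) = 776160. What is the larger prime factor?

883

φ(n) = (p−1)(q−1) = n − (p+q) + 1, so p + q = 777923 − 776160 + 1 = 1764.
p and q are the roots of t² − 1764t + 777923 = 0.
Discriminant: 1764² − 4·777923 = 3111696 − 3111692 = 4; √4 = 2.
q = (1764 − 2)/2 = 881, p = (1764 + 2)/2 = 883.
Check: 881 · 883 = 777923.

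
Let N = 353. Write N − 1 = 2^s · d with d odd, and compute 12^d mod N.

7

353 − 1 = 352 = 2^5 · 11, so d = 11.
12^1 ≡ 12 (mod 353)
12^2 ≡ 12^2 = 144 ≡ 144 (mod 353)
12^4 ≡ 144^2 = 20736 ≡ 262 (mod 353)
12^8 ≡ 262^2 = 68644 ≡ 162 (mod 353)
11 = 8 + 2 + 1 in binary powers of 2.
So 12^11 ≡ 162 · 144 · 12 ≡ 7 (mod 353).
Squaring chain: 7 → 49 → 283 → 311 → 352; reaches −1, so base 12 does not prove 353 composite.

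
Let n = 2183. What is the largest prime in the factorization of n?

59

2183 = 37 · 59
59 is prime.
So 2183 = 37 · 59; the largest prime factor is 59.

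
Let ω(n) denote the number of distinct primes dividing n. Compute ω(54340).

5

54340 = 2^2 · 13585
13585 = 5 · 2717
2717 = 11 · 247
247 = 13 · 19
54340 = 2^2 · 5 · 11 · 13 · 19, which has 5 distinct prime factors.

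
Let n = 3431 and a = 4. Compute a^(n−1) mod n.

1756

4^1 ≡ 4 (mod 3431)
4^2 ≡ 4^2 = 16 ≡ 16 (mod 3431)
4^4 ≡ 16^2 = 256 ≡ 256 (mod 3431)
4^8 ≡ 256^2 = 65536 ≡ 347 (mod 3431)
4^16 ≡ 347^2 = 120409 ≡ 324 (mod 3431)
4^32 ≡ 324^2 = 104976 ≡ 2046 (mod 3431)
4^64 ≡ 2046^2 = 4186116 ≡ 296 (mod 3431)
4^128 ≡ 296^2 = 87616 ≡ 1841 (mod 3431)
4^256 ≡ 1841^2 = 3389281 ≡ 2884 (mod 3431)
4^512 ≡ 2884^2 = 8317456 ≡ 712 (mod 3431)
4^1024 ≡ 712^2 = 506944 ≡ 2587 (mod 3431)
4^2048 ≡ 2587^2 = 6692569 ≡ 2119 (mod 3431)
3430 = 2048 + 1024 + 256 + 64 + 32 + 4 + 2 in binary powers of 2.
So 4^3430 ≡ 2119 · 2587 · 2884 · 296 · 2046 · 256 · 16 ≡ 1756 (mod 3431).
Since 1756 ≠ 1, base 4 is a Fermat witness: 3431 is composite.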